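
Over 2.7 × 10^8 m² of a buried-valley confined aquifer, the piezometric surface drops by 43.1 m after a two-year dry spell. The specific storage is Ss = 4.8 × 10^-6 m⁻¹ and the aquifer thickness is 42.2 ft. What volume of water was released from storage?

b = 42.2 ft = 12.86 m
S = Ss × b = 4.8 × 10^-6 m⁻¹ × 12.86 m = 6.174 × 10^-5
ΔV = S × A × Δh = 6.174 × 10^-5 × 2.7 × 10^8 m² × 43.1 m = 7.185 × 10^5 m³

ΔV ≈ 7.18 × 10^5 m³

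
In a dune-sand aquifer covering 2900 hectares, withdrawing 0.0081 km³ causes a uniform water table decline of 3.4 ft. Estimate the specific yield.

Sy ≈ 0.27

A = 2900 hectares = 2.9 × 10^7 m²
Δh = 3.4 ft = 1.036 m
ΔV = 0.0081 km³ = 8.1 × 10^6 m³
Sy = ΔV / (A × Δh) = 8.1 × 10^6 m³ / (2.9 × 10^7 m² × 1.036 m) = 0.2695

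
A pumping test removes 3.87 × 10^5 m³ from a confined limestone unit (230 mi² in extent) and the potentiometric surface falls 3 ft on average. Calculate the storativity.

S ≈ 7.1 × 10^-4

A = 230 mi² = 5.957 × 10^8 m²
Δh = 3 ft = 0.9144 m
S = ΔV / (A × Δh) = 3.87 × 10^5 m³ / (5.957 × 10^8 m² × 0.9144 m) = 7.105 × 10^-4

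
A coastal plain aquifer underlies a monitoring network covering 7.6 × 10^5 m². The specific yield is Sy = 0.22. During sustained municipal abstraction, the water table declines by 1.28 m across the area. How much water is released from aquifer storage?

ΔV = Sy × A × Δh = 0.22 × 7.6 × 10^5 m² × 1.28 m = 2.14 × 10^5 m³

ΔV ≈ 2.14 × 10^5 m³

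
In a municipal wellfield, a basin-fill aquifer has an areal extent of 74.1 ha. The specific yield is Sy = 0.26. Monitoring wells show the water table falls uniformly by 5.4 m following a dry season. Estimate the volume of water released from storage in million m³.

A = 74.1 ha = 7.41 × 10^5 m²
ΔV = Sy × A × Δh = 0.26 × 7.41 × 10^5 m² × 5.4 m = 1.04 × 10^6 m³
ΔV = 1.04 × 10^6 m³ = 1.04 million m³

ΔV ≈ 1.04 million m³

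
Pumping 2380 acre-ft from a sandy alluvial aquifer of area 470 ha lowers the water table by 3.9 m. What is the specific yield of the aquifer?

A = 470 ha = 4.7 × 10^6 m²
ΔV = 2380 acre-ft = 2.936 × 10^6 m³
Sy = ΔV / (A × Δh) = 2.936 × 10^6 m³ / (4.7 × 10^6 m² × 3.9 m) = 0.1602

Sy ≈ 0.16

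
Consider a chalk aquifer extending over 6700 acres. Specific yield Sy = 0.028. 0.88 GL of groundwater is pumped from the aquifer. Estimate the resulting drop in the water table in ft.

A = 6700 acres = 2.711 × 10^7 m²
ΔV = 0.88 GL = 8.8 × 10^5 m³
Δh = ΔV / (Sy × A) = 8.8 × 10^5 m³ / (0.028 × 2.711 × 10^7 m²) = 1.159 m
Δh = 1.159 m = 3.803 ft

Δh ≈ 3.8 ft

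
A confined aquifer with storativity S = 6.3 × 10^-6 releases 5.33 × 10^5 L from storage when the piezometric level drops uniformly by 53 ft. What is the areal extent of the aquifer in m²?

Δh = 53 ft = 16.15 m
ΔV = 5.33 × 10^5 L = 533 m³
A = ΔV / (S × Δh) = 533 / (6.3 × 10^-6 × 16.15) = 5.237 × 10^6 m²

A ≈ 5.24 × 10^6 m²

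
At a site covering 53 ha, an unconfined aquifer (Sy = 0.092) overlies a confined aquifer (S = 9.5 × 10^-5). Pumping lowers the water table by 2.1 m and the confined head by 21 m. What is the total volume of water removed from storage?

A = 53 ha = 5.3 × 10^5 m²
Unconfined: ΔV_u = Sy × A × Δh_u = 0.092 × 5.3 × 10^5 × 2.1 = 1.024 × 10^5 m³
Confined: ΔV_c = S × A × Δh_c = 9.5 × 10^-5 × 5.3 × 10^5 × 21 = 1057 m³
Total ΔV = 1.024 × 10^5 + 1057 = 1.035 × 10^5 m³

ΔV ≈ 1.03 × 10^5 m³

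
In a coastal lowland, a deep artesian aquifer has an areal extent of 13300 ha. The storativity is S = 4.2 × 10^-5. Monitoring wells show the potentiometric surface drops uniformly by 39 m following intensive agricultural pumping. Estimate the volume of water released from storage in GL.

A = 13300 ha = 1.33 × 10^8 m²
ΔV = S × A × Δh = 4.2 × 10^-5 × 1.33 × 10^8 m² × 39 m = 2.179 × 10^5 m³
ΔV = 2.179 × 10^5 m³ = 0.2179 GL

ΔV ≈ 0.218 GL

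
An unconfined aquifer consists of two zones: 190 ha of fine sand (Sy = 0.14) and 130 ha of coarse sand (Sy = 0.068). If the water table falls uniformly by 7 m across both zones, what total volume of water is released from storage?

A₁ = 190 ha = 1.9 × 10^6 m²; A₂ = 130 ha = 1.3 × 10^6 m²
ΔV₁ = 0.14 × 1.9 × 10^6 × 7 = 1.862 × 10^6 m³
ΔV₂ = 0.068 × 1.3 × 10^6 × 7 = 6.188 × 10^5 m³
ΔV = ΔV₁ + ΔV₂ = 2.481 × 10^6 m³

ΔV ≈ 2.48 × 10^6 m³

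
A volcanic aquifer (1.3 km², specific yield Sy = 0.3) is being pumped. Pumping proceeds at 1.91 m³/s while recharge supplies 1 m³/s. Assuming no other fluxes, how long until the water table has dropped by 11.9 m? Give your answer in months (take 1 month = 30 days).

A = 1.3 km² = 1.3 × 10^6 m²
ΔV = Sy × A × Δh = 0.3 × 1.3 × 10^6 × 11.9 = 4.641 × 10^6 m³
Net withdrawal = 1.91 − 1 = 0.91 m³/s = 78620 m³/d
t = ΔV / Q = 4.641 × 10^6 m³ / 78620 m³/d = 59.03 d
t = 59.03 d ≈ 1.968 months

t ≈ 1.97 months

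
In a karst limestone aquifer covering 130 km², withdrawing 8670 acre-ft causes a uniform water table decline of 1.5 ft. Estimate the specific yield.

Sy ≈ 0.18

A = 130 km² = 1.3 × 10^8 m²
Δh = 1.5 ft = 0.4572 m
ΔV = 8670 acre-ft = 1.069 × 10^7 m³
Sy = ΔV / (A × Δh) = 1.069 × 10^7 m³ / (1.3 × 10^8 m² × 0.4572 m) = 0.1799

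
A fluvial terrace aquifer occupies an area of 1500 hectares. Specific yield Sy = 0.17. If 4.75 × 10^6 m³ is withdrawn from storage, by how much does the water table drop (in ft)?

A = 1500 hectares = 1.5 × 10^7 m²
Δh = ΔV / (Sy × A) = 4.75 × 10^6 m³ / (0.17 × 1.5 × 10^7 m²) = 1.863 m
Δh = 1.863 m = 6.111 ft

Δh ≈ 6.11 ft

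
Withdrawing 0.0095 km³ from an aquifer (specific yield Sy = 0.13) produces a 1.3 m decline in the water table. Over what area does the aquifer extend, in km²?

ΔV = 0.0095 km³ = 9.5 × 10^6 m³
A = ΔV / (Sy × Δh) = 9.5 × 10^6 / (0.13 × 1.3) = 5.621 × 10^7 m²
A = 5.621 × 10^7 m² = 56.21 km²

A ≈ 56.2 km²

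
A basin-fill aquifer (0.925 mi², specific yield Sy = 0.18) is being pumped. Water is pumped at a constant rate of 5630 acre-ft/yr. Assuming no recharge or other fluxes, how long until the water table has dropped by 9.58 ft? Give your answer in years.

t ≈ 0.181 years

A = 0.925 mi² = 2.396 × 10^6 m²
Δh = 9.58 ft = 2.92 m
ΔV = Sy × A × Δh = 0.18 × 2.396 × 10^6 × 2.92 = 1.259 × 10^6 m³
Q = 5630 acre-ft/yr = 19030 m³/d
t = ΔV / Q = 1.259 × 10^6 m³ / 19030 m³/d = 66.18 d
t = 66.18 d ≈ 0.1813 years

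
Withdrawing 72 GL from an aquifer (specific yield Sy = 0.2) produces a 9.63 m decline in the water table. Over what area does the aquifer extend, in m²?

ΔV = 72 GL = 7.2 × 10^7 m³
A = ΔV / (Sy × Δh) = 7.2 × 10^7 / (0.2 × 9.63) = 3.738 × 10^7 m²

A ≈ 3.74 × 10^7 m²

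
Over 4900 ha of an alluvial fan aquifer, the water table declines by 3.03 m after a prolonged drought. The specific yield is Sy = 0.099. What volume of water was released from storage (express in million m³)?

A = 4900 ha = 4.9 × 10^7 m²
ΔV = Sy × A × Δh = 0.099 × 4.9 × 10^7 m² × 3.03 m = 1.47 × 10^7 m³
ΔV = 1.47 × 10^7 m³ = 14.7 million m³

ΔV ≈ 14.7 million m³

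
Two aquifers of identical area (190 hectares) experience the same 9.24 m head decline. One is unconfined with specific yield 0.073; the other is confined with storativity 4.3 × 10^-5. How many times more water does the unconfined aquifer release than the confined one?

A = 190 hectares = 1.9 × 10^6 m²
Unconfined: ΔV_u = Sy × A × Δh = 0.073 × 1.9 × 10^6 × 9.24 = 1.282 × 10^6 m³
Confined: ΔV_c = S × A × Δh = 4.3 × 10^-5 × 1.9 × 10^6 × 9.24 = 754.9 m³
Ratio = ΔV_u / ΔV_c = Sy / S = 0.073 / 4.3 × 10^-5 = 1698

ΔV_u / ΔV_c ≈ 1700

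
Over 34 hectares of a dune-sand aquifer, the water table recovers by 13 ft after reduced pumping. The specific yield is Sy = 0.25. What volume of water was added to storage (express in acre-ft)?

ΔV ≈ 273 acre-ft

A = 34 hectares = 3.4 × 10^5 m²
Δh = 13 ft = 3.962 m
ΔV = Sy × A × Δh = 0.25 × 3.4 × 10^5 m² × 3.962 m = 3.368 × 10^5 m³
ΔV = 3.368 × 10^5 m³ = 273.1 acre-ft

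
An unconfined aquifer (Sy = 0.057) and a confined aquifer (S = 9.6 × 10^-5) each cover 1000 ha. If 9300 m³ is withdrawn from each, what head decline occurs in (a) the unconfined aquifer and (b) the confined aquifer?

Δh_u ≈ 0.0163 m; Δh_c ≈ 9.69 m

A = 1000 ha = 1 × 10^7 m²
Unconfined: Δh_u = ΔV/(Sy·A) = 9300/(0.057 × 1 × 10^7) = 0.01632 m
Confined: Δh_c = ΔV/(S·A) = 9300/(9.6 × 10^-5 × 1 × 10^7) = 9.688 m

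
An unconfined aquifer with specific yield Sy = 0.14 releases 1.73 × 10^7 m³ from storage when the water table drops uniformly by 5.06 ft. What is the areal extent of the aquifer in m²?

A ≈ 8.01 × 10^7 m²

Δh = 5.06 ft = 1.542 m
A = ΔV / (Sy × Δh) = 1.73 × 10^7 / (0.14 × 1.542) = 8.012 × 10^7 m²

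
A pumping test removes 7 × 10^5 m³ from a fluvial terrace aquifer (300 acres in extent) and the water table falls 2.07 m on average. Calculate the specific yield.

Sy ≈ 0.28

A = 300 acres = 1.214 × 10^6 m²
Sy = ΔV / (A × Δh) = 7 × 10^5 m³ / (1.214 × 10^6 m² × 2.07 m) = 0.2785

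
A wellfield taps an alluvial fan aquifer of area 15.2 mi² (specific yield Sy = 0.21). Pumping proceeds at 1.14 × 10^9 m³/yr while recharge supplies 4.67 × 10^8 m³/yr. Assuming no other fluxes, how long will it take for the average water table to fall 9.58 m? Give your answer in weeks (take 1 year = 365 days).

A = 15.2 mi² = 3.937 × 10^7 m²
ΔV = Sy × A × Δh = 0.21 × 3.937 × 10^7 × 9.58 = 7.92 × 10^7 m³
Net withdrawal = 1.14 × 10^9 − 4.67 × 10^8 = 6.73 × 10^8 m³/yr = 1.844 × 10^6 m³/d
t = ΔV / Q = 7.92 × 10^7 m³ / 1.844 × 10^6 m³/d = 42.95 d
t = 42.95 d ≈ 6.136 weeks

t ≈ 6.14 weeks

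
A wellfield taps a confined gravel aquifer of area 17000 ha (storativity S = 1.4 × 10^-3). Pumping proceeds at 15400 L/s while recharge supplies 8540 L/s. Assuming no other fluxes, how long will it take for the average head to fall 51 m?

t ≈ 20.5 days

A = 17000 ha = 1.7 × 10^8 m²
ΔV = S × A × Δh = 0.0014 × 1.7 × 10^8 × 51 = 1.214 × 10^7 m³
Net withdrawal = 15400 − 8540 = 6860 L/s = 5.927 × 10^5 m³/d
t = ΔV / Q = 1.214 × 10^7 m³ / 5.927 × 10^5 m³/d = 20.48 d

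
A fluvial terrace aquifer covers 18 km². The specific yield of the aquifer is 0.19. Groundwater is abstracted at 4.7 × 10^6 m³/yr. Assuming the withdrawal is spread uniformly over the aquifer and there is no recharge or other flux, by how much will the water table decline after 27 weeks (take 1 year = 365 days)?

A = 18 km² = 1.8 × 10^7 m²
Q = 4.7 × 10^6 m³/yr = 12880 m³/d
t = 27 weeks = 189 d
ΔV = Q × t = 12880 m³/d × 189 d = 2.434 × 10^6 m³
Δh = ΔV / (Sy × A) = 2.434 × 10^6 / (0.19 × 1.8 × 10^7) = 0.7116 m

Δh ≈ 0.712 m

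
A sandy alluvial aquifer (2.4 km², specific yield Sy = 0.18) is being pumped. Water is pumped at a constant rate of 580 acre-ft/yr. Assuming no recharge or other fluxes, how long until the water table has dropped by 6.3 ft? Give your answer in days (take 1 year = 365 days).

t ≈ 423 days

A = 2.4 km² = 2.4 × 10^6 m²
Δh = 6.3 ft = 1.92 m
ΔV = Sy × A × Δh = 0.18 × 2.4 × 10^6 × 1.92 = 8.295 × 10^5 m³
Q = 580 acre-ft/yr = 1960 m³/d
t = ΔV / Q = 8.295 × 10^5 m³ / 1960 m³/d = 423.2 d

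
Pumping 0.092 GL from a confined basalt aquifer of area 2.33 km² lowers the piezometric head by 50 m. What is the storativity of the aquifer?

A = 2.33 km² = 2.33 × 10^6 m²
ΔV = 0.092 GL = 92000 m³
S = ΔV / (A × Δh) = 92000 m³ / (2.33 × 10^6 m² × 50 m) = 7.897 × 10^-4

S ≈ 7.9 × 10^-4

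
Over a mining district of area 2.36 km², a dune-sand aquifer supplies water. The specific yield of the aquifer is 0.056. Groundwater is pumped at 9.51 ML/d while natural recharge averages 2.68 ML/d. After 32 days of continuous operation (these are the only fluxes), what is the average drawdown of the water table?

A = 2.36 km² = 2.36 × 10^6 m²
Net abstraction = 9.51 − 2.68 = 6.83 ML/d
Q_net = 6.83 ML/d = 6830 m³/d
ΔV = Q × t = 6830 m³/d × 32 d = 2.186 × 10^5 m³
Δh = ΔV / (Sy × A) = 2.186 × 10^5 / (0.056 × 2.36 × 10^6) = 1.654 m

Δh ≈ 1.65 m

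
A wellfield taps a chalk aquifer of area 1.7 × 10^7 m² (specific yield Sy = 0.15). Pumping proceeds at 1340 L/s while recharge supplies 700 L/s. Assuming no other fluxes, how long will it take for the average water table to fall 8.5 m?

t ≈ 392 days

ΔV = Sy × A × Δh = 0.15 × 1.7 × 10^7 × 8.5 = 2.167 × 10^7 m³
Net withdrawal = 1340 − 700 = 640 L/s = 55300 m³/d
t = ΔV / Q = 2.167 × 10^7 m³ / 55300 m³/d = 392 d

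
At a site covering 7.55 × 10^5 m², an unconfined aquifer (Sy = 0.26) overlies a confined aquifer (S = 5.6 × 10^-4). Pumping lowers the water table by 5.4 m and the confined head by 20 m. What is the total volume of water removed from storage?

Unconfined: ΔV_u = Sy × A × Δh_u = 0.26 × 7.55 × 10^5 × 5.4 = 1.06 × 10^6 m³
Confined: ΔV_c = S × A × Δh_c = 5.6 × 10^-4 × 7.55 × 10^5 × 20 = 8456 m³
Total ΔV = 1.06 × 10^6 + 8456 = 1.068 × 10^6 m³

ΔV ≈ 1.07 × 10^6 m³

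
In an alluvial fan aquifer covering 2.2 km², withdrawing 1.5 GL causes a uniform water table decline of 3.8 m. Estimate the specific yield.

A = 2.2 km² = 2.2 × 10^6 m²
ΔV = 1.5 GL = 1.5 × 10^6 m³
Sy = ΔV / (A × Δh) = 1.5 × 10^6 m³ / (2.2 × 10^6 m² × 3.8 m) = 0.1794

Sy ≈ 0.18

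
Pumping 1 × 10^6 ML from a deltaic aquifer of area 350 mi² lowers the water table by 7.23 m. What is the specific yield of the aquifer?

A = 350 mi² = 9.065 × 10^8 m²
ΔV = 1 × 10^6 ML = 1 × 10^9 m³
Sy = ΔV / (A × Δh) = 1 × 10^9 m³ / (9.065 × 10^8 m² × 7.23 m) = 0.1526

Sy ≈ 0.15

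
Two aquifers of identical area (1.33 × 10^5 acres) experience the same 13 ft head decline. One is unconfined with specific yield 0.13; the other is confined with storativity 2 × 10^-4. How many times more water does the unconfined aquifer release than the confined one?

A = 1.33 × 10^5 acres = 5.382 × 10^8 m²
Δh = 13 ft = 3.962 m
Unconfined: ΔV_u = Sy × A × Δh = 0.13 × 5.382 × 10^8 × 3.962 = 2.772 × 10^8 m³
Confined: ΔV_c = S × A × Δh = 2 × 10^-4 × 5.382 × 10^8 × 3.962 = 4.265 × 10^5 m³
Ratio = ΔV_u / ΔV_c = Sy / S = 0.13 / 2 × 10^-4 = 650

ΔV_u / ΔV_c ≈ 650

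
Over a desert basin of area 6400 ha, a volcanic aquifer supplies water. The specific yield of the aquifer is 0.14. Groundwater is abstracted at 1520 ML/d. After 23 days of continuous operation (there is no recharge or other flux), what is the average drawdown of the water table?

A = 6400 ha = 6.4 × 10^7 m²
Q = 1520 ML/d = 1.52 × 10^6 m³/d
ΔV = Q × t = 1.52 × 10^6 m³/d × 23 d = 3.496 × 10^7 m³
Δh = ΔV / (Sy × A) = 3.496 × 10^7 / (0.14 × 6.4 × 10^7) = 3.902 m

Δh ≈ 3.9 m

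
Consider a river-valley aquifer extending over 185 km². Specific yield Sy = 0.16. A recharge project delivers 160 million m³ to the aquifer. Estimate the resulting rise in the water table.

Δh ≈ 5.41 m

A = 185 km² = 1.85 × 10^8 m²
ΔV = 160 million m³ = 1.6 × 10^8 m³
Δh = ΔV / (Sy × A) = 1.6 × 10^8 m³ / (0.16 × 1.85 × 10^8 m²) = 5.405 m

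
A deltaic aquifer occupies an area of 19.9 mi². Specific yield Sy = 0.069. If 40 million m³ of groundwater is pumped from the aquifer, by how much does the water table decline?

Δh ≈ 11.2 m

A = 19.9 mi² = 5.154 × 10^7 m²
ΔV = 40 million m³ = 4 × 10^7 m³
Δh = ΔV / (Sy × A) = 4 × 10^7 m³ / (0.069 × 5.154 × 10^7 m²) = 11.25 m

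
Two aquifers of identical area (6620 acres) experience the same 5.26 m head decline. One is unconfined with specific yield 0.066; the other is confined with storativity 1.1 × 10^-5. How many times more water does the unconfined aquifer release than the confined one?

ΔV_u / ΔV_c ≈ 6000

A = 6620 acres = 2.679 × 10^7 m²
Unconfined: ΔV_u = Sy × A × Δh = 0.066 × 2.679 × 10^7 × 5.26 = 9.3 × 10^6 m³
Confined: ΔV_c = S × A × Δh = 1.1 × 10^-5 × 2.679 × 10^7 × 5.26 = 1550 m³
Ratio = ΔV_u / ΔV_c = Sy / S = 0.066 / 1.1 × 10^-5 = 6000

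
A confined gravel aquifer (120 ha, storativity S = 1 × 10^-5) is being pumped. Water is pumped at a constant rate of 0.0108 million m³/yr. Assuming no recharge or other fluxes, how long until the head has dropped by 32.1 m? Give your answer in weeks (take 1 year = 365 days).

A = 120 ha = 1.2 × 10^6 m²
ΔV = S × A × Δh = 1 × 10^-5 × 1.2 × 10^6 × 32.1 = 385.2 m³
Q = 0.0108 million m³/yr = 29.59 m³/d
t = ΔV / Q = 385.2 m³ / 29.59 m³/d = 13.02 d
t = 13.02 d ≈ 1.86 weeks

t ≈ 1.86 weeks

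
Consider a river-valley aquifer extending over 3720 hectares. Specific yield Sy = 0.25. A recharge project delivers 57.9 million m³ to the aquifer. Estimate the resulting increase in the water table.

A = 3720 hectares = 3.72 × 10^7 m²
ΔV = 57.9 million m³ = 5.79 × 10^7 m³
Δh = ΔV / (Sy × A) = 5.79 × 10^7 m³ / (0.25 × 3.72 × 10^7 m²) = 6.226 m

Δh ≈ 6.23 m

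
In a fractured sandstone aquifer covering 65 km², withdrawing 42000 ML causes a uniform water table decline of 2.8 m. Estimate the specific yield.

A = 65 km² = 6.5 × 10^7 m²
ΔV = 42000 ML = 4.2 × 10^7 m³
Sy = ΔV / (A × Δh) = 4.2 × 10^7 m³ / (6.5 × 10^7 m² × 2.8 m) = 0.2308

Sy ≈ 0.23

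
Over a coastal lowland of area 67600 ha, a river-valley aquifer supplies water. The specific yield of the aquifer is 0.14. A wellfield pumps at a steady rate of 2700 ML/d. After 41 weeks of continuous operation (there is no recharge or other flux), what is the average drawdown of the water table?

Δh ≈ 8.19 m

A = 67600 ha = 6.76 × 10^8 m²
Q = 2700 ML/d = 2.7 × 10^6 m³/d
t = 41 weeks = 287 d
ΔV = Q × t = 2.7 × 10^6 m³/d × 287 d = 7.749 × 10^8 m³
Δh = ΔV / (Sy × A) = 7.749 × 10^8 / (0.14 × 6.76 × 10^8) = 8.188 m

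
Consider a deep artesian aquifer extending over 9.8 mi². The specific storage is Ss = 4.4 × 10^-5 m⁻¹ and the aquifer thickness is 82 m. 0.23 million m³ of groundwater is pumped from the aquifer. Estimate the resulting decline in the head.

S = Ss × b = 4.4 × 10^-5 m⁻¹ × 82 m = 3.608 × 10^-3
A = 9.8 mi² = 2.538 × 10^7 m²
ΔV = 0.23 million m³ = 2.3 × 10^5 m³
Δh = ΔV / (S × A) = 2.3 × 10^5 m³ / (0.003608 × 2.538 × 10^7 m²) = 2.512 m

Δh ≈ 2.51 m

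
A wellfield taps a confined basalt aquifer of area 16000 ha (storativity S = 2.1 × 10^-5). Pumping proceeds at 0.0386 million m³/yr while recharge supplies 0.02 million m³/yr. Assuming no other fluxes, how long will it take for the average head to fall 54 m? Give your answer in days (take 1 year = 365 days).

t ≈ 3560 days

A = 16000 ha = 1.6 × 10^8 m²
ΔV = S × A × Δh = 2.1 × 10^-5 × 1.6 × 10^8 × 54 = 1.814 × 10^5 m³
Net withdrawal = 0.0386 − 0.02 = 0.0186 million m³/yr = 50.96 m³/d
t = ΔV / Q = 1.814 × 10^5 m³ / 50.96 m³/d = 3561 d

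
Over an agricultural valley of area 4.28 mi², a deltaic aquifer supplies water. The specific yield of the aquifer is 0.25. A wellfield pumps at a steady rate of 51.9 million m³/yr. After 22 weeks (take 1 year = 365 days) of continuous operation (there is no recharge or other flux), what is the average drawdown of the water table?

Δh ≈ 7.9 m

A = 4.28 mi² = 1.109 × 10^7 m²
Q = 51.9 million m³/yr = 1.422 × 10^5 m³/d
t = 22 weeks = 154 d
ΔV = Q × t = 1.422 × 10^5 m³/d × 154 d = 2.19 × 10^7 m³
Δh = ΔV / (Sy × A) = 2.19 × 10^7 / (0.25 × 1.109 × 10^7) = 7.902 m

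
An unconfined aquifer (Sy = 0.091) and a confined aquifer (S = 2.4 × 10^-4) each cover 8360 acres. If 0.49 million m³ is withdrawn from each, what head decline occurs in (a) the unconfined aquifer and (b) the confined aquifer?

A = 8360 acres = 3.383 × 10^7 m²
ΔV = 0.49 million m³ = 4.9 × 10^5 m³
Unconfined: Δh_u = ΔV/(Sy·A) = 4.9 × 10^5/(0.091 × 3.383 × 10^7) = 0.1592 m
Confined: Δh_c = ΔV/(S·A) = 4.9 × 10^5/(2.4 × 10^-4 × 3.383 × 10^7) = 60.35 m

Δh_u ≈ 0.159 m; Δh_c ≈ 60.3 m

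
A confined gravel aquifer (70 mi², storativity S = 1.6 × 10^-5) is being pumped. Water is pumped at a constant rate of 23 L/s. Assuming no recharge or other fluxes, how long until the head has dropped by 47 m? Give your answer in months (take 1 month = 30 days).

A = 70 mi² = 1.813 × 10^8 m²
ΔV = S × A × Δh = 1.6 × 10^-5 × 1.813 × 10^8 × 47 = 1.363 × 10^5 m³
Q = 23 L/s = 1987 m³/d
t = ΔV / Q = 1.363 × 10^5 m³ / 1987 m³/d = 68.61 d
t = 68.61 d ≈ 2.287 months

t ≈ 2.29 months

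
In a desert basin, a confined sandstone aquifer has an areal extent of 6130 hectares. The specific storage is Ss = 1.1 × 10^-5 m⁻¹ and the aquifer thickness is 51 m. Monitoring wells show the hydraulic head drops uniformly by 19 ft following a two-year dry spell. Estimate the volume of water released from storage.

S = Ss × b = 1.1 × 10^-5 m⁻¹ × 51 m = 5.61 × 10^-4
A = 6130 hectares = 6.13 × 10^7 m²
Δh = 19 ft = 5.791 m
ΔV = S × A × Δh = 5.61 × 10^-4 × 6.13 × 10^7 m² × 5.791 m = 1.992 × 10^5 m³

ΔV ≈ 1.99 × 10^5 m³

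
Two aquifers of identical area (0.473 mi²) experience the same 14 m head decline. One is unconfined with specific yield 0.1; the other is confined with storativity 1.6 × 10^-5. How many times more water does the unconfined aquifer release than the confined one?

ΔV_u / ΔV_c ≈ 6250

A = 0.473 mi² = 1.225 × 10^6 m²
Unconfined: ΔV_u = Sy × A × Δh = 0.1 × 1.225 × 10^6 × 14 = 1.715 × 10^6 m³
Confined: ΔV_c = S × A × Δh = 1.6 × 10^-5 × 1.225 × 10^6 × 14 = 274.4 m³
Ratio = ΔV_u / ΔV_c = Sy / S = 0.1 / 1.6 × 10^-5 = 6250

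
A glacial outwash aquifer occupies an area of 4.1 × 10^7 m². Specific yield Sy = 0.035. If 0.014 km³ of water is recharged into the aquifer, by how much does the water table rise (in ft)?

Δh ≈ 32 ft

ΔV = 0.014 km³ = 1.4 × 10^7 m³
Δh = ΔV / (Sy × A) = 1.4 × 10^7 m³ / (0.035 × 4.1 × 10^7 m²) = 9.756 m
Δh = 9.756 m = 32.01 ft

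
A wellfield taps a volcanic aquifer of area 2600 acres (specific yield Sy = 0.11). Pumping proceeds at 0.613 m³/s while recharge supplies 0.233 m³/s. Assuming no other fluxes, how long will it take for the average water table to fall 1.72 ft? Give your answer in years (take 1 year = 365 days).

A = 2600 acres = 1.052 × 10^7 m²
Δh = 1.72 ft = 0.5243 m
ΔV = Sy × A × Δh = 0.11 × 1.052 × 10^7 × 0.5243 = 6.068 × 10^5 m³
Net withdrawal = 0.613 − 0.233 = 0.38 m³/s = 32830 m³/d
t = ΔV / Q = 6.068 × 10^5 m³ / 32830 m³/d = 18.48 d
t = 18.48 d ≈ 0.05063 years

t ≈ 0.0506 years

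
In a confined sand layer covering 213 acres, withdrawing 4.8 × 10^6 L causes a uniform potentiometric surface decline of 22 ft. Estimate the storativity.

A = 213 acres = 8.62 × 10^5 m²
Δh = 22 ft = 6.706 m
ΔV = 4.8 × 10^6 L = 4800 m³
S = ΔV / (A × Δh) = 4800 m³ / (8.62 × 10^5 m² × 6.706 m) = 8.304 × 10^-4

S ≈ 8.3 × 10^-4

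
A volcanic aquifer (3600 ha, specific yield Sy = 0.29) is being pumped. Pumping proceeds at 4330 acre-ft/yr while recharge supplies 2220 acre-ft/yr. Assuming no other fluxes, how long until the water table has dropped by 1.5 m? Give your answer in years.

A = 3600 ha = 3.6 × 10^7 m²
ΔV = Sy × A × Δh = 0.29 × 3.6 × 10^7 × 1.5 = 1.566 × 10^7 m³
Net withdrawal = 4330 − 2220 = 2110 acre-ft/yr = 7131 m³/d
t = ΔV / Q = 1.566 × 10^7 m³ / 7131 m³/d = 2196 d
t = 2196 d ≈ 6.017 years

t ≈ 6.02 years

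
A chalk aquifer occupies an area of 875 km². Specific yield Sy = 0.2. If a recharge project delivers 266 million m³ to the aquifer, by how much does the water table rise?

Δh ≈ 1.52 m

A = 875 km² = 8.75 × 10^8 m²
ΔV = 266 million m³ = 2.66 × 10^8 m³
Δh = ΔV / (Sy × A) = 2.66 × 10^8 m³ / (0.2 × 8.75 × 10^8 m²) = 1.52 m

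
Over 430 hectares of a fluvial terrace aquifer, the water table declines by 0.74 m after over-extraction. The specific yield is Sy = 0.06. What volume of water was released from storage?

A = 430 hectares = 4.3 × 10^6 m²
ΔV = Sy × A × Δh = 0.06 × 4.3 × 10^6 m² × 0.74 m = 1.909 × 10^5 m³

ΔV ≈ 1.91 × 10^5 m³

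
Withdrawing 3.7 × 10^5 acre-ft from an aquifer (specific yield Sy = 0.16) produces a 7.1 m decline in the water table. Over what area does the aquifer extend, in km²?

ΔV = 3.7 × 10^5 acre-ft = 4.564 × 10^8 m³
A = ΔV / (Sy × Δh) = 4.564 × 10^8 / (0.16 × 7.1) = 4.018 × 10^8 m²
A = 4.018 × 10^8 m² = 401.8 km²

A ≈ 402 km²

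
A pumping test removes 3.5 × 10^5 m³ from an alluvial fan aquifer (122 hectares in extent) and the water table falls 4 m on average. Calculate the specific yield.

Sy ≈ 0.072

A = 122 hectares = 1.22 × 10^6 m²
Sy = ΔV / (A × Δh) = 3.5 × 10^5 m³ / (1.22 × 10^6 m² × 4 m) = 0.07172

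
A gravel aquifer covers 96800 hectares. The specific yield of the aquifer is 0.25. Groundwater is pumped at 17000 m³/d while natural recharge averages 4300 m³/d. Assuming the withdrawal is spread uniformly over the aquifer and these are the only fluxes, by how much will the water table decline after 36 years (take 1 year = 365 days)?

Δh ≈ 0.69 m

A = 96800 hectares = 9.68 × 10^8 m²
Net abstraction = 17000 − 4300 = 12700 m³/d
t = 36 years = 13140 d
ΔV = Q × t = 12700 m³/d × 13140 d = 1.669 × 10^8 m³
Δh = ΔV / (Sy × A) = 1.669 × 10^8 / (0.25 × 9.68 × 10^8) = 0.6896 m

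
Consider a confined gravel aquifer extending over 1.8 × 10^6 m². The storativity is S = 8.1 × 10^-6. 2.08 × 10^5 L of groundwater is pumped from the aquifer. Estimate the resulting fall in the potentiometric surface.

ΔV = 2.08 × 10^5 L = 208 m³
Δh = ΔV / (S × A) = 208 m³ / (8.1 × 10^-6 × 1.8 × 10^6 m²) = 14.27 m

Δh ≈ 14.3 m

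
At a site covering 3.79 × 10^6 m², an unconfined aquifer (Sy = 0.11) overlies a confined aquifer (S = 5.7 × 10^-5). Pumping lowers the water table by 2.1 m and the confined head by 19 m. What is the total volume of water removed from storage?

ΔV ≈ 8.8 × 10^5 m³

Unconfined: ΔV_u = Sy × A × Δh_u = 0.11 × 3.79 × 10^6 × 2.1 = 8.755 × 10^5 m³
Confined: ΔV_c = S × A × Δh_c = 5.7 × 10^-5 × 3.79 × 10^6 × 19 = 4105 m³
Total ΔV = 8.755 × 10^5 + 4105 = 8.796 × 10^5 m³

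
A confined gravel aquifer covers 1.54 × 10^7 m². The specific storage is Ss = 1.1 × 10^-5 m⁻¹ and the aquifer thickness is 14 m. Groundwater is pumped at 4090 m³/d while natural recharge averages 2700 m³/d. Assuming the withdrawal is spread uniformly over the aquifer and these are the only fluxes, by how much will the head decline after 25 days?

S = Ss × b = 1.1 × 10^-5 m⁻¹ × 14 m = 1.54 × 10^-4
Net abstraction = 4090 − 2700 = 1390 m³/d
ΔV = Q × t = 1390 m³/d × 25 d = 34750 m³
Δh = ΔV / (S × A) = 34750 / (1.54 × 10^-4 × 1.54 × 10^7) = 14.65 m

Δh ≈ 14.7 m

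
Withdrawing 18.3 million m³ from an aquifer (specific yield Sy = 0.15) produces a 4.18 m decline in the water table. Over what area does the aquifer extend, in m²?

ΔV = 18.3 million m³ = 1.83 × 10^7 m³
A = ΔV / (Sy × Δh) = 1.83 × 10^7 / (0.15 × 4.18) = 2.919 × 10^7 m²

A ≈ 2.92 × 10^7 m²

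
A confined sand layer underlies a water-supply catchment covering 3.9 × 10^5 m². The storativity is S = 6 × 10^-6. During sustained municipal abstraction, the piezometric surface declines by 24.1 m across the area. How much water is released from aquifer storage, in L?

ΔV = S × A × Δh = 6 × 10^-6 × 3.9 × 10^5 m² × 24.1 m = 56.39 m³
ΔV = 56.39 m³ = 56390 L

ΔV ≈ 56400 L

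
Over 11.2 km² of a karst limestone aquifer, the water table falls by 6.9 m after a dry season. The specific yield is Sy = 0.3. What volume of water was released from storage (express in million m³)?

A = 11.2 km² = 1.12 × 10^7 m²
ΔV = Sy × A × Δh = 0.3 × 1.12 × 10^7 m² × 6.9 m = 2.318 × 10^7 m³
ΔV = 2.318 × 10^7 m³ = 23.18 million m³

ΔV ≈ 23.2 million m³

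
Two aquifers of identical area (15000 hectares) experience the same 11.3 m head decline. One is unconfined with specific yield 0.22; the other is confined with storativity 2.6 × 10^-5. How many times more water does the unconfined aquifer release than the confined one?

ΔV_u / ΔV_c ≈ 8460

A = 15000 hectares = 1.5 × 10^8 m²
Unconfined: ΔV_u = Sy × A × Δh = 0.22 × 1.5 × 10^8 × 11.3 = 3.729 × 10^8 m³
Confined: ΔV_c = S × A × Δh = 2.6 × 10^-5 × 1.5 × 10^8 × 11.3 = 44070 m³
Ratio = ΔV_u / ΔV_c = Sy / S = 0.22 / 2.6 × 10^-5 = 8462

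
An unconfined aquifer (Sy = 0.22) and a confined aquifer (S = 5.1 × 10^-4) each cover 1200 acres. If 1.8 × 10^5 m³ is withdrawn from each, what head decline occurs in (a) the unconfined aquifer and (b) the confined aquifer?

Δh_u ≈ 0.168 m; Δh_c ≈ 72.7 m

A = 1200 acres = 4.856 × 10^6 m²
Unconfined: Δh_u = ΔV/(Sy·A) = 1.8 × 10^5/(0.22 × 4.856 × 10^6) = 0.1685 m
Confined: Δh_c = ΔV/(S·A) = 1.8 × 10^5/(5.1 × 10^-4 × 4.856 × 10^6) = 72.68 m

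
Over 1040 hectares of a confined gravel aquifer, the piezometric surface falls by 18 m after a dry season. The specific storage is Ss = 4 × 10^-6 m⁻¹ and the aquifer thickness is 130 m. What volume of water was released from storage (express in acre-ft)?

ΔV ≈ 78.9 acre-ft

S = Ss × b = 4 × 10^-6 m⁻¹ × 130 m = 5.2 × 10^-4
A = 1040 hectares = 1.04 × 10^7 m²
ΔV = S × A × Δh = 5.2 × 10^-4 × 1.04 × 10^7 m² × 18 m = 97340 m³
ΔV = 97340 m³ = 78.92 acre-ft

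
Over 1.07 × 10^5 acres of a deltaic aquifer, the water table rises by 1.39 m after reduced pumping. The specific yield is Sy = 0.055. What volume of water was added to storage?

ΔV ≈ 3.31 × 10^7 m³

A = 1.07 × 10^5 acres = 4.33 × 10^8 m²
ΔV = Sy × A × Δh = 0.055 × 4.33 × 10^8 m² × 1.39 m = 3.31 × 10^7 m³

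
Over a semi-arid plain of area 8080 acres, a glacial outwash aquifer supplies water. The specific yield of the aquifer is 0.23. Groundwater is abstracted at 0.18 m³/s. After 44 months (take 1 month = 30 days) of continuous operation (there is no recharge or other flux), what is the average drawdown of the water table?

Δh ≈ 2.73 m

A = 8080 acres = 3.27 × 10^7 m²
Q = 0.18 m³/s = 15550 m³/d
t = 44 months = 1320 d
ΔV = Q × t = 15550 m³/d × 1320 d = 2.053 × 10^7 m³
Δh = ΔV / (Sy × A) = 2.053 × 10^7 / (0.23 × 3.27 × 10^7) = 2.73 m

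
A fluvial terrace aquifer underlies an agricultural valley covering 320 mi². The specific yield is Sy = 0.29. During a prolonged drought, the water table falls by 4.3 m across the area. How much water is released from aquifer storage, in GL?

ΔV ≈ 1030 GL

A = 320 mi² = 8.288 × 10^8 m²
ΔV = Sy × A × Δh = 0.29 × 8.288 × 10^8 m² × 4.3 m = 1.034 × 10^9 m³
ΔV = 1.034 × 10^9 m³ = 1034 GL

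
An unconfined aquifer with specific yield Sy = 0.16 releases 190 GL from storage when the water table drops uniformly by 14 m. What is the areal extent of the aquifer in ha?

A ≈ 8480 ha

ΔV = 190 GL = 1.9 × 10^8 m³
A = ΔV / (Sy × Δh) = 1.9 × 10^8 / (0.16 × 14) = 8.482 × 10^7 m²
A = 8.482 × 10^7 m² = 8482 ha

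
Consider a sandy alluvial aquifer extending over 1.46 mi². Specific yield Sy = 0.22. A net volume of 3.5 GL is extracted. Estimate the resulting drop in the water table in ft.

A = 1.46 mi² = 3.781 × 10^6 m²
ΔV = 3.5 GL = 3.5 × 10^6 m³
Δh = ΔV / (Sy × A) = 3.5 × 10^6 m³ / (0.22 × 3.781 × 10^6 m²) = 4.207 m
Δh = 4.207 m = 13.8 ft

Δh ≈ 13.8 ft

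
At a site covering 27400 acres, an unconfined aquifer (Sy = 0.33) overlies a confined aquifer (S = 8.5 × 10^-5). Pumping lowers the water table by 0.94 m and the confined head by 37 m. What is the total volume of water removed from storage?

A = 27400 acres = 1.109 × 10^8 m²
Unconfined: ΔV_u = Sy × A × Δh_u = 0.33 × 1.109 × 10^8 × 0.94 = 3.44 × 10^7 m³
Confined: ΔV_c = S × A × Δh_c = 8.5 × 10^-5 × 1.109 × 10^8 × 37 = 3.487 × 10^5 m³
Total ΔV = 3.44 × 10^7 + 3.487 × 10^5 = 3.474 × 10^7 m³

ΔV ≈ 3.47 × 10^7 m³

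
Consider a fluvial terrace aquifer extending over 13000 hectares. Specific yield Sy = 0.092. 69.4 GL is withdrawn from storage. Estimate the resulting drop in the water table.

Δh ≈ 5.8 m

A = 13000 hectares = 1.3 × 10^8 m²
ΔV = 69.4 GL = 6.94 × 10^7 m³
Δh = ΔV / (Sy × A) = 6.94 × 10^7 m³ / (0.092 × 1.3 × 10^8 m²) = 5.803 m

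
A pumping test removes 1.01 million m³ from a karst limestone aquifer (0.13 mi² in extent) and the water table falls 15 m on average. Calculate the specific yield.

Sy ≈ 0.2

A = 0.13 mi² = 3.367 × 10^5 m²
ΔV = 1.01 million m³ = 1.01 × 10^6 m³
Sy = ΔV / (A × Δh) = 1.01 × 10^6 m³ / (3.367 × 10^5 m² × 15 m) = 0.2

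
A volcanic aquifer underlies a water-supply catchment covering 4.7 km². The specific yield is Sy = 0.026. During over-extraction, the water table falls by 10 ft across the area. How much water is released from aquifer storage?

A = 4.7 km² = 4.7 × 10^6 m²
Δh = 10 ft = 3.048 m
ΔV = Sy × A × Δh = 0.026 × 4.7 × 10^6 m² × 3.048 m = 3.725 × 10^5 m³

ΔV ≈ 3.72 × 10^5 m³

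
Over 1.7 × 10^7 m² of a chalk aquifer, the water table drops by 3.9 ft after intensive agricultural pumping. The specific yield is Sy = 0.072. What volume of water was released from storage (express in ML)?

Δh = 3.9 ft = 1.189 m
ΔV = Sy × A × Δh = 0.072 × 1.7 × 10^7 m² × 1.189 m = 1.455 × 10^6 m³
ΔV = 1.455 × 10^6 m³ = 1455 ML

ΔV ≈ 1450 ML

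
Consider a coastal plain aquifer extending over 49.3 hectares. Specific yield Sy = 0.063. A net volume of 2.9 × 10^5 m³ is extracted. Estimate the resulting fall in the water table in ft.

A = 49.3 hectares = 4.93 × 10^5 m²
Δh = ΔV / (Sy × A) = 2.9 × 10^5 m³ / (0.063 × 4.93 × 10^5 m²) = 9.337 m
Δh = 9.337 m = 30.63 ft

Δh ≈ 30.6 ft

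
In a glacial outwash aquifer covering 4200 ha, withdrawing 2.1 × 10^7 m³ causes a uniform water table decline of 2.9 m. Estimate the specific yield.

A = 4200 ha = 4.2 × 10^7 m²
Sy = ΔV / (A × Δh) = 2.1 × 10^7 m³ / (4.2 × 10^7 m² × 2.9 m) = 0.1724

Sy ≈ 0.17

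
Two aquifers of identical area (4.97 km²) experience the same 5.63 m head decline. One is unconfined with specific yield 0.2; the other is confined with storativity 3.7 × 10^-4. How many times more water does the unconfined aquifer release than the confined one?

A = 4.97 km² = 4.97 × 10^6 m²
Unconfined: ΔV_u = Sy × A × Δh = 0.2 × 4.97 × 10^6 × 5.63 = 5.596 × 10^6 m³
Confined: ΔV_c = S × A × Δh = 3.7 × 10^-4 × 4.97 × 10^6 × 5.63 = 10350 m³
Ratio = ΔV_u / ΔV_c = Sy / S = 0.2 / 3.7 × 10^-4 = 540.5

ΔV_u / ΔV_c ≈ 541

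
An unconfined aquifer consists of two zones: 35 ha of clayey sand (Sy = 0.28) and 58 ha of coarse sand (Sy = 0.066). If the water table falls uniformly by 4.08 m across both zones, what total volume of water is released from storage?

A₁ = 35 ha = 3.5 × 10^5 m²; A₂ = 58 ha = 5.8 × 10^5 m²
ΔV₁ = 0.28 × 3.5 × 10^5 × 4.08 = 3.998 × 10^5 m³
ΔV₂ = 0.066 × 5.8 × 10^5 × 4.08 = 1.562 × 10^5 m³
ΔV = ΔV₁ + ΔV₂ = 5.56 × 10^5 m³

ΔV ≈ 5.56 × 10^5 m³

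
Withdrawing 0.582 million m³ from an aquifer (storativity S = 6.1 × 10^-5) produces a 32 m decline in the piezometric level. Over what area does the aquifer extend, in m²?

A ≈ 2.98 × 10^8 m²

ΔV = 0.582 million m³ = 5.82 × 10^5 m³
A = ΔV / (S × Δh) = 5.82 × 10^5 / (6.1 × 10^-5 × 32) = 2.982 × 10^8 m²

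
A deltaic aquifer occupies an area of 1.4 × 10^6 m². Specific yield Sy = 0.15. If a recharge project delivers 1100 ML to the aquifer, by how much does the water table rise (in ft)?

Δh ≈ 17.2 ft

ΔV = 1100 ML = 1.1 × 10^6 m³
Δh = ΔV / (Sy × A) = 1.1 × 10^6 m³ / (0.15 × 1.4 × 10^6 m²) = 5.238 m
Δh = 5.238 m = 17.19 ft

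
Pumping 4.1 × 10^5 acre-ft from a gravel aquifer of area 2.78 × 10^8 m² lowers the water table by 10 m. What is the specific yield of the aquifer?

ΔV = 4.1 × 10^5 acre-ft = 5.057 × 10^8 m³
Sy = ΔV / (A × Δh) = 5.057 × 10^8 m³ / (2.78 × 10^8 m² × 10 m) = 0.1819

Sy ≈ 0.18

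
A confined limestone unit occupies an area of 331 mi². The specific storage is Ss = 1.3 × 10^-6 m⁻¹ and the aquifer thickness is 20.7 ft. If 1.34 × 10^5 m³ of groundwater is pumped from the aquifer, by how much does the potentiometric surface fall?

Δh ≈ 19.1 m

b = 20.7 ft = 6.309 m
S = Ss × b = 1.3 × 10^-6 m⁻¹ × 6.309 m = 8.202 × 10^-6
A = 331 mi² = 8.573 × 10^8 m²
Δh = ΔV / (S × A) = 1.34 × 10^5 m³ / (8.202 × 10^-6 × 8.573 × 10^8 m²) = 19.06 m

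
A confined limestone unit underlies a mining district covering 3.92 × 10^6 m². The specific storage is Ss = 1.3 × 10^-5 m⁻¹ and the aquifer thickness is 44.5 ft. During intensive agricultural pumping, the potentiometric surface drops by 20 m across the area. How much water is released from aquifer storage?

b = 44.5 ft = 13.56 m
S = Ss × b = 1.3 × 10^-5 m⁻¹ × 13.56 m = 1.763 × 10^-4
ΔV = S × A × Δh = 1.763 × 10^-4 × 3.92 × 10^6 m² × 20 m = 13820 m³

ΔV ≈ 13800 m³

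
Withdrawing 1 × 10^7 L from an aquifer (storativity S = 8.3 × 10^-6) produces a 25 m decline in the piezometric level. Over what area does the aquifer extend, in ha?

A ≈ 4820 ha

ΔV = 1 × 10^7 L = 10000 m³
A = ΔV / (S × Δh) = 10000 / (8.3 × 10^-6 × 25) = 4.819 × 10^7 m²
A = 4.819 × 10^7 m² = 4819 ha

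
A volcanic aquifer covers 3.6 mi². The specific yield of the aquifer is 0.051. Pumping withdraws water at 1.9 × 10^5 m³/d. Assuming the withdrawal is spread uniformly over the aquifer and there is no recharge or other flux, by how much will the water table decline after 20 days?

Δh ≈ 7.99 m

A = 3.6 mi² = 9.324 × 10^6 m²
ΔV = Q × t = 1.9 × 10^5 m³/d × 20 d = 3.8 × 10^6 m³
Δh = ΔV / (Sy × A) = 3.8 × 10^6 / (0.051 × 9.324 × 10^6) = 7.991 m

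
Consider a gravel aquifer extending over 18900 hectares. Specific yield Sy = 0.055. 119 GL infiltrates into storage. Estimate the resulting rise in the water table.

A = 18900 hectares = 1.89 × 10^8 m²
ΔV = 119 GL = 1.19 × 10^8 m³
Δh = ΔV / (Sy × A) = 1.19 × 10^8 m³ / (0.055 × 1.89 × 10^8 m²) = 11.45 m

Δh ≈ 11.4 m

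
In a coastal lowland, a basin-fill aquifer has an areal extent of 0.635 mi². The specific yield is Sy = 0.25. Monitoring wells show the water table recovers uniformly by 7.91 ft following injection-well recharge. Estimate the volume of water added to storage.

A = 0.635 mi² = 1.645 × 10^6 m²
Δh = 7.91 ft = 2.411 m
ΔV = Sy × A × Δh = 0.25 × 1.645 × 10^6 m² × 2.411 m = 9.913 × 10^5 m³

ΔV ≈ 9.91 × 10^5 m³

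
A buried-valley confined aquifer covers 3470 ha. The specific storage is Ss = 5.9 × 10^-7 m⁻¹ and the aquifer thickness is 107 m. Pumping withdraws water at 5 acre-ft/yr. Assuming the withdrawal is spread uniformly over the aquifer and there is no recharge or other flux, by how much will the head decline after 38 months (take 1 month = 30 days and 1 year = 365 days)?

Δh ≈ 8.79 m

S = Ss × b = 5.9 × 10^-7 m⁻¹ × 107 m = 6.313 × 10^-5
A = 3470 ha = 3.47 × 10^7 m²
Q = 5 acre-ft/yr = 16.9 m³/d
t = 38 months = 1140 d
ΔV = Q × t = 16.9 m³/d × 1140 d = 19260 m³
Δh = ΔV / (S × A) = 19260 / (6.313 × 10^-5 × 3.47 × 10^7) = 8.793 m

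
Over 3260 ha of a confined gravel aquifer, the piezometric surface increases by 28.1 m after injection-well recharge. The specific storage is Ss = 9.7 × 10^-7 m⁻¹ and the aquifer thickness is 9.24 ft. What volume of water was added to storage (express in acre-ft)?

ΔV ≈ 2.03 acre-ft

b = 9.24 ft = 2.816 m
S = Ss × b = 9.7 × 10^-7 m⁻¹ × 2.816 m = 2.732 × 10^-6
A = 3260 ha = 3.26 × 10^7 m²
ΔV = S × A × Δh = 2.732 × 10^-6 × 3.26 × 10^7 m² × 28.1 m = 2503 m³
ΔV = 2503 m³ = 2.029 acre-ft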